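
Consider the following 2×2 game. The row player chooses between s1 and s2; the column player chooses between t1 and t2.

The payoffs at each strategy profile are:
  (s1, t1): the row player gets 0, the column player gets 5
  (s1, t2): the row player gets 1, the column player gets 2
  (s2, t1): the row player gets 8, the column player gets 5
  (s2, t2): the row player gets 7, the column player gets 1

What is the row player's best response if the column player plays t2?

Against t2, the row player earns 1 from s1 and 7 from s2.
So s2 is the best response.

s2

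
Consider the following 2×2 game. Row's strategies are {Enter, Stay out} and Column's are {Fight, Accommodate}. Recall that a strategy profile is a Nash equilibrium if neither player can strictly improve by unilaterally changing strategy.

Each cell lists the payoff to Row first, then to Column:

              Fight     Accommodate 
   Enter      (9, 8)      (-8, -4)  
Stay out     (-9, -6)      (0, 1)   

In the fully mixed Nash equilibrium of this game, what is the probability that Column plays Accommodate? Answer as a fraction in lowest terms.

Let c be the probability that Column plays Fight. In a completely mixed equilibrium, Row must be indifferent between Enter and Stay out.
Row's expected payoff from Enter is 9c − 8(1−c); from Stay out it is −9c.
Setting these equal: 17c − 8 = −9c, so c = 4/13.
Therefore Column plays Accommodate with probability 1 − 4/13 = 9/13.

9/13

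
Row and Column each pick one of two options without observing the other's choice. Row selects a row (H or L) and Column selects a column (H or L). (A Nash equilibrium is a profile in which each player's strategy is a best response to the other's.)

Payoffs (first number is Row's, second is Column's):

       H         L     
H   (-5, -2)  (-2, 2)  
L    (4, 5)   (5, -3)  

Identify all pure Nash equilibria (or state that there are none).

(H, H): Row prefers L (4 > -5); Column prefers L (2 > -2) — not an equilibrium.
(H, L): Row prefers L (5 > -2) — not an equilibrium.
(L, H): Row gets 4 ≥ -5 from H, and Column gets 5 ≥ -3 from L — Nash equilibrium.
(L, L): Column prefers H (5 > -3) — not an equilibrium.

(L, H)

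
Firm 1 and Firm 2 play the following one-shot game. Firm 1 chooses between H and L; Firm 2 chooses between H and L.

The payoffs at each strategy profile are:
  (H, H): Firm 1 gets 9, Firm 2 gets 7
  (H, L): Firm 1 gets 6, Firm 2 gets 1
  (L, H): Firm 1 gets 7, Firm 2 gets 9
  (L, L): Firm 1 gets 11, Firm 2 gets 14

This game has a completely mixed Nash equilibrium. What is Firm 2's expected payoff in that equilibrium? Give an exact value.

First find x, the probability Firm 1 plays H, from Firm 2's indifference between H and L: 7x + 9(1−x) = x + 14(1−x), giving x = 5/11.
Since Firm 2 is indifferent in equilibrium, Firm 2's expected payoff equals the payoff from either column against (5/11, 6/11). Using H: 7(5/11) + 9(6/11) = 89/11.

89/11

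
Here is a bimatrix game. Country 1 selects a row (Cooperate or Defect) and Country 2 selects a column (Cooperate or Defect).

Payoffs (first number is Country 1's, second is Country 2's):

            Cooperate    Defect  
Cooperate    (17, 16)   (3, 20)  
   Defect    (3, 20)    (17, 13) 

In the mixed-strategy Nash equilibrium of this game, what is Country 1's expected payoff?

First find y, the probability Country 2 plays Cooperate, from Country 1's indifference between Cooperate and Defect: 17y + 3(1−y) = 3y + 17(1−y), giving y = 1/2.
Since Country 1 is indifferent in equilibrium, Country 1's expected payoff equals the payoff from either row against (1/2, 1/2). Using Cooperate: 17(1/2) + 3(1/2) = 10.

10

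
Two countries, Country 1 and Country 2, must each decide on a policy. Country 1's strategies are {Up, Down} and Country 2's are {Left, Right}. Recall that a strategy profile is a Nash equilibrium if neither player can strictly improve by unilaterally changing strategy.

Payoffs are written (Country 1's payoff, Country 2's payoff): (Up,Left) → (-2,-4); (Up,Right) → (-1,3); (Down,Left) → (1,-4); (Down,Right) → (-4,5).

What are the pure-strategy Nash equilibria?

(Up, Left): Country 1 prefers Down (1 > -2); Country 2 prefers Right (3 > -4) — not an equilibrium.
(Up, Right): Country 1 gets -1 ≥ -4 from Down, and Country 2 gets 3 ≥ -4 from Left — Nash equilibrium.
(Down, Left): Country 2 prefers Right (5 > -4) — not an equilibrium.
(Down, Right): Country 1 prefers Up (-1 > -4) — not an equilibrium.

(Up, Right)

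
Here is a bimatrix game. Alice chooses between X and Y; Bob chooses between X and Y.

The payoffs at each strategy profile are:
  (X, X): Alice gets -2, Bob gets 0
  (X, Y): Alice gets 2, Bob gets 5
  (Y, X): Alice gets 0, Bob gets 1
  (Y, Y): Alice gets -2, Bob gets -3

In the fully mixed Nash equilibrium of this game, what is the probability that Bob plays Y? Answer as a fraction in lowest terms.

Let q be the probability that Bob plays X. In a completely mixed equilibrium, Alice must be indifferent between X and Y.
Alice's expected payoff from X is −2q + 2(1−q); from Y it is −2(1−q).
Setting these equal: −4q + 2 = 2q − 2, so q = 2/3.
Therefore Bob plays Y with probability 1 − 2/3 = 1/3.

1/3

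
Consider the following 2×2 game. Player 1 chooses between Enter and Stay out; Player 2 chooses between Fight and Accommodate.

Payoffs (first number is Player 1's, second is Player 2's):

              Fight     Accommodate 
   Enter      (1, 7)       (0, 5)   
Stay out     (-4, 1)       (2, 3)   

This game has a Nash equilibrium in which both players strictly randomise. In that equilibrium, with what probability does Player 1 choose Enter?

1/2

Let p be the probability that Player 1 plays Enter. In a completely mixed equilibrium, Player 2 must be indifferent between Fight and Accommodate.
Player 2's expected payoff from Fight is 7p + (1−p); from Accommodate it is 5p + 3(1−p).
Setting these equal: 6p + 1 = 2p + 3, so p = 1/2.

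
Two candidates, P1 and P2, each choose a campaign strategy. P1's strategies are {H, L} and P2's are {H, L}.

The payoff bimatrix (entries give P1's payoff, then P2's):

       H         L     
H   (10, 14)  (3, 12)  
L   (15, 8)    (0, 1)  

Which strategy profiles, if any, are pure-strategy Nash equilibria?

(H, H): P1 prefers L (15 > 10) — not an equilibrium.
(H, L): P2 prefers H (14 > 12) — not an equilibrium.
(L, H): P1 gets 15 ≥ 10 from H, and P2 gets 8 ≥ 1 from L — Nash equilibrium.
(L, L): P1 prefers H (3 > 0); P2 prefers H (8 > 1) — not an equilibrium.

(L, H)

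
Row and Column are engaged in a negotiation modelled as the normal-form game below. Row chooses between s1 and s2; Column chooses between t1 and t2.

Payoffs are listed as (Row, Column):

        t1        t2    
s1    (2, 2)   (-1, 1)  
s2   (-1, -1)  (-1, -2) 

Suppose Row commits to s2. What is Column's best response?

t1

Against s2, Column earns -1 from t1 and -2 from t2.
So t1 is the best response.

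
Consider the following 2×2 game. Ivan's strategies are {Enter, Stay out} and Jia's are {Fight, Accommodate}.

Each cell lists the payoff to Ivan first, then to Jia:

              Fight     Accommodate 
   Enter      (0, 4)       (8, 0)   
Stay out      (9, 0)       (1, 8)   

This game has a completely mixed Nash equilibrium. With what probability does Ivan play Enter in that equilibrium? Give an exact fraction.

2/3

Let x be the probability that Ivan plays Enter. In a completely mixed equilibrium, Jia must be indifferent between Fight and Accommodate.
Jia's expected payoff from Fight is 4x; from Accommodate it is 8(1−x).
Setting these equal: 4x = −8x + 8, so x = 2/3.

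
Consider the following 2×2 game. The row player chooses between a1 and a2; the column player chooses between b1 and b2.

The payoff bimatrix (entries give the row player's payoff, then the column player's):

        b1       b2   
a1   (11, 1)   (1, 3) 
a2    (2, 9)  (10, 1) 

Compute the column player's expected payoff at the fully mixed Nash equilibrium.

First find p, the probability the row player plays a1, from the column player's indifference between b1 and b2: p + 9(1−p) = 3p + (1−p), giving p = 4/5.
Since the column player is indifferent in equilibrium, the column player's expected payoff equals the payoff from either column against (4/5, 1/5). Using b1: (4/5) + 9(1/5) = 13/5.

13/5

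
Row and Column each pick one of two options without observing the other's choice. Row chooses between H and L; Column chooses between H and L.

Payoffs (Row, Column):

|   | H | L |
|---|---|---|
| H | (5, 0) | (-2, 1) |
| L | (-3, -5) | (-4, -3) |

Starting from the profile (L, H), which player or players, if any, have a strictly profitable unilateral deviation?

Both

Row at (L, H) earns -3; deviating to H yields 5 — a strict improvement.
Column earns -5; deviating to L yields -3 — a strict improvement.
Both Row and Column have strictly profitable deviations.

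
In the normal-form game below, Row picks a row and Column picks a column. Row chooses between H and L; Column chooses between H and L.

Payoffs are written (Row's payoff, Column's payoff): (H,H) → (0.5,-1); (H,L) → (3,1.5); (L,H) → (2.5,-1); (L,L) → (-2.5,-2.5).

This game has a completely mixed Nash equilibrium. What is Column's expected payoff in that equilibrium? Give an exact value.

First find x, the probability Row plays H, from Column's indifference between H and L: −x − (1−x) = 1.5x − 2.5(1−x), giving x = 3/8.
Since Column is indifferent in equilibrium, Column's expected payoff equals the payoff from either column against (3/8, 5/8). Using H: −(3/8) − (5/8) = -1.

-1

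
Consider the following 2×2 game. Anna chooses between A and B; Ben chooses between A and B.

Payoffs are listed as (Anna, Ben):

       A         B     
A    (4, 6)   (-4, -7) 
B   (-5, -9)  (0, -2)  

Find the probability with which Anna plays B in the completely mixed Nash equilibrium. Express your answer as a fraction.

Let p be the probability that Anna plays A. In a completely mixed equilibrium, Ben must be indifferent between A and B.
Ben's expected payoff from A is 6p − 9(1−p); from B it is −7p − 2(1−p).
Setting these equal: 15p − 9 = −5p − 2, so p = 7/20.
Therefore Anna plays B with probability 1 − 7/20 = 13/20.

13/20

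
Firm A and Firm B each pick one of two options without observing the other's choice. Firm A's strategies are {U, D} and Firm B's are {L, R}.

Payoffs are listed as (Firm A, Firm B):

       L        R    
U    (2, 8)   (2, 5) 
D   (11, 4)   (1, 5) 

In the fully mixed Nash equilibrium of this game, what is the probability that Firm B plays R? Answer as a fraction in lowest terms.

Let y be the probability that Firm B plays L. In a completely mixed equilibrium, Firm A must be indifferent between U and D.
Firm A's expected payoff from U is 2y + 2(1−y); from D it is 11y + (1−y).
Setting these equal: 2 = 10y + 1, so y = 1/10.
Therefore Firm B plays R with probability 1 − 1/10 = 9/10.

9/10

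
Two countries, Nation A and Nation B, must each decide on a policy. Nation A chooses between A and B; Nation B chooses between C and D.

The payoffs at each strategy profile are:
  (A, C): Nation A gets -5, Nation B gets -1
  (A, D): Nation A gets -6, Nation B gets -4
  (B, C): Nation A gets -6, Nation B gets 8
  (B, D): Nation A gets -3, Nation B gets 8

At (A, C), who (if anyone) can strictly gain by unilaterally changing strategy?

Nation A at (A, C) earns -5; deviating to B yields -6 — not better.
Nation B earns -1; deviating to D yields -4 — not better.
Neither player can strictly improve; the profile is a Nash equilibrium.

Neither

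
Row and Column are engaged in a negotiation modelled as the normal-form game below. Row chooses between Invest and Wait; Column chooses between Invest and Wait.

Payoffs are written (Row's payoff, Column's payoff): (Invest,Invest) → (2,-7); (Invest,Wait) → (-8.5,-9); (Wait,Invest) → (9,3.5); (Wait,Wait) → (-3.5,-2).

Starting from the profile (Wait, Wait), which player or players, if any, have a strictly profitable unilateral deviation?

Row at (Wait, Wait) earns -3.5; deviating to Invest yields -8.5 — not better.
Column earns -2; deviating to Invest yields 3.5 — a strict improvement.
Only Column has a strictly profitable deviation.

Column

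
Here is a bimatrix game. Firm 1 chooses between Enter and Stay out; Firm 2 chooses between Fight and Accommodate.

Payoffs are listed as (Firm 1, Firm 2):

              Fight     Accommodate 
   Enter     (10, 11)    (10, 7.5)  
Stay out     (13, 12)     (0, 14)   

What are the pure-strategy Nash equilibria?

none

(Enter, Fight): Firm 1 prefers Stay out (13 > 10) — not an equilibrium.
(Enter, Accommodate): Firm 2 prefers Fight (11 > 7.5) — not an equilibrium.
(Stay out, Fight): Firm 2 prefers Accommodate (14 > 12) — not an equilibrium.
(Stay out, Accommodate): Firm 1 prefers Enter (10 > 0) — not an equilibrium.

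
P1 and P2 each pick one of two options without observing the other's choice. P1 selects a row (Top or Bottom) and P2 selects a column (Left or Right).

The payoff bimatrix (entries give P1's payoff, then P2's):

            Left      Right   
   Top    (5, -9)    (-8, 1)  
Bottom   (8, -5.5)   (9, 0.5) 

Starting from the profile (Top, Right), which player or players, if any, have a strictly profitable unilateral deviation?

P1 at (Top, Right) earns -8; deviating to Bottom yields 9 — a strict improvement.
P2 earns 1; deviating to Left yields -9 — not better.
Only P1 has a strictly profitable deviation.

P1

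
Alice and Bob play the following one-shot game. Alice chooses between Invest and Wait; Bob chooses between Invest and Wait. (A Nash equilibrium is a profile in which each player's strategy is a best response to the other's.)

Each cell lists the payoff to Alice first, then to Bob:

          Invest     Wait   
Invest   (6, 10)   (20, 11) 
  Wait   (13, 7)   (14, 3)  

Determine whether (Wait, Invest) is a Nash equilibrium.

Yes

At (Wait, Invest), Alice earns 13; switching to Invest would give 6, so Alice has no profitable deviation.
Bob earns 7; switching to Wait would give 3, so Bob has no profitable deviation.
Neither player can gain by a unilateral deviation, so this profile is a Nash equilibrium.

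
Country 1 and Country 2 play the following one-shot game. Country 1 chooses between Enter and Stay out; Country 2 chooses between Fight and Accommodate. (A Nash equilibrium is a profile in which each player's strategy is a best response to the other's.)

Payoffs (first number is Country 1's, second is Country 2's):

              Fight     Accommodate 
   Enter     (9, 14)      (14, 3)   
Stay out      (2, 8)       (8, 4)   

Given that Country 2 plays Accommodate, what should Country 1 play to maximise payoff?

Against Accommodate, Country 1 earns 14 from Enter and 8 from Stay out.
So Enter is the best response.

Enter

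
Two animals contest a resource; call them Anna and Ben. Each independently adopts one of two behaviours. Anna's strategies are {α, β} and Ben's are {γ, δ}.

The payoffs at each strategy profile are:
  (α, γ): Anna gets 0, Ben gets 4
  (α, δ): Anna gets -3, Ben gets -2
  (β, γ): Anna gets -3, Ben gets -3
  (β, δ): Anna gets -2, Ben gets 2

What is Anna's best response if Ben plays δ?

Against δ, Anna earns -3 from α and -2 from β.
So β is the best response.

β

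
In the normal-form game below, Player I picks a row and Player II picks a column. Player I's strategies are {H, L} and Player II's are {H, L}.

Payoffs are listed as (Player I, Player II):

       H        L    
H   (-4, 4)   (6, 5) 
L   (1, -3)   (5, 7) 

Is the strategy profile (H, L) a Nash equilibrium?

Yes

At (H, L), Player I earns 6; switching to L would give 5, so Player I has no profitable deviation.
Player II earns 5; switching to H would give 4, so Player II has no profitable deviation.
Neither player can gain by a unilateral deviation, so this profile is a Nash equilibrium.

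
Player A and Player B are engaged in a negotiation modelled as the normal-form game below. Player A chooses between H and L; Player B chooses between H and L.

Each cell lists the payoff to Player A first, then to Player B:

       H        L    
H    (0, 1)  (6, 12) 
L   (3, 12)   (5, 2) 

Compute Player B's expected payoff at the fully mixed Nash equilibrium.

First find x, the probability Player A plays H, from Player B's indifference between H and L: x + 12(1−x) = 12x + 2(1−x), giving x = 10/21.
Since Player B is indifferent in equilibrium, Player B's expected payoff equals the payoff from either column against (10/21, 11/21). Using H: (10/21) + 12(11/21) = 142/21.

142/21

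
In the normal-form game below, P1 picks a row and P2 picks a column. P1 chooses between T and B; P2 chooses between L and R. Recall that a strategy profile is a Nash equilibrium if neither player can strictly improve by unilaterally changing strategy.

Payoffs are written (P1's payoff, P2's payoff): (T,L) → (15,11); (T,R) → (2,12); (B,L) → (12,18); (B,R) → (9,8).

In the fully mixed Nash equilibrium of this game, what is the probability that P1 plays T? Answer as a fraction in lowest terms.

10/11

Let r be the probability that P1 plays T. In a completely mixed equilibrium, P2 must be indifferent between L and R.
P2's expected payoff from L is 11r + 18(1−r); from R it is 12r + 8(1−r).
Setting these equal: −7r + 18 = 4r + 8, so r = 10/11.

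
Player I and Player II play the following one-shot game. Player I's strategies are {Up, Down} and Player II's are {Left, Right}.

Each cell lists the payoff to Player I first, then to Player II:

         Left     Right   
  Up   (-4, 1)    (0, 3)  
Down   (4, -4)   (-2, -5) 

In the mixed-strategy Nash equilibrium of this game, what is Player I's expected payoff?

-4/5

First find y, the probability Player II plays Left, from Player I's indifference between Up and Down: −4y = 4y − 2(1−y), giving y = 1/5.
Since Player I is indifferent in equilibrium, Player I's expected payoff equals the payoff from either row against (1/5, 4/5). Using Up: −4(1/5) = -4/5.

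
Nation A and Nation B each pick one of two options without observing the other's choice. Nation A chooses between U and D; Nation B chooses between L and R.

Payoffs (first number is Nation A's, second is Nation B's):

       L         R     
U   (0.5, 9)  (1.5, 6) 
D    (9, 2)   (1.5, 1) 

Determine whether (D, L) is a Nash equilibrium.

At (D, L), Nation A earns 9; switching to U would give 0.5, so Nation A has no profitable deviation.
Nation B earns 2; switching to R would give 1, so Nation B has no profitable deviation.
Neither player can gain by a unilateral deviation, so this profile is a Nash equilibrium.

Yes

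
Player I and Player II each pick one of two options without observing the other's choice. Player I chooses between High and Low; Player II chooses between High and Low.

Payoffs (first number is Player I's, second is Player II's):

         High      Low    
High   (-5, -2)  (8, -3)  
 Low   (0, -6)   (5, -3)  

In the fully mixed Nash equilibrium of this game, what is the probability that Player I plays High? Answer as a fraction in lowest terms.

Let p be the probability that Player I plays High. In a completely mixed equilibrium, Player II must be indifferent between High and Low.
Player II's expected payoff from High is −2p − 6(1−p); from Low it is −3p − 3(1−p).
Setting these equal: 4p − 6 = -3, so p = 3/4.

3/4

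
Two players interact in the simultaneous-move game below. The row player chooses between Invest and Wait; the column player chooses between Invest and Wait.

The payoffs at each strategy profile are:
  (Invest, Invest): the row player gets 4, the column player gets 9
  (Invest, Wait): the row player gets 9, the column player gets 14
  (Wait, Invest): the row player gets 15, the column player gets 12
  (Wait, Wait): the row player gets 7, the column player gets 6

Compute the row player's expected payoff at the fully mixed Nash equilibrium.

First find y, the probability the column player plays Invest, from the row player's indifference between Invest and Wait: 4y + 9(1−y) = 15y + 7(1−y), giving y = 2/13.
Since the row player is indifferent in equilibrium, the row player's expected payoff equals the payoff from either row against (2/13, 11/13). Using Invest: 4(2/13) + 9(11/13) = 107/13.

107/13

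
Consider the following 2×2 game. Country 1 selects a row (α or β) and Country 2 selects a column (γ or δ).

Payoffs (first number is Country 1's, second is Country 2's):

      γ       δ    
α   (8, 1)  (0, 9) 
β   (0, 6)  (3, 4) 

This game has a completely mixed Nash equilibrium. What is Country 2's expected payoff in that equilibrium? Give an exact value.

5

First find x, the probability Country 1 plays α, from Country 2's indifference between γ and δ: x + 6(1−x) = 9x + 4(1−x), giving x = 1/5.
Since Country 2 is indifferent in equilibrium, Country 2's expected payoff equals the payoff from either column against (1/5, 4/5). Using γ: (1/5) + 6(4/5) = 5.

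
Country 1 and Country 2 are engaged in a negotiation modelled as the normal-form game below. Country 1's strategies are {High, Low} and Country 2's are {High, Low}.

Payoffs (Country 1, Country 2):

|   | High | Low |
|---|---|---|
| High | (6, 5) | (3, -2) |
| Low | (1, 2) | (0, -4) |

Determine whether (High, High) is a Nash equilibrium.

At (High, High), Country 1 earns 6; switching to Low would give 1, so Country 1 has no profitable deviation.
Country 2 earns 5; switching to Low would give -2, so Country 2 has no profitable deviation.
Neither player can gain by a unilateral deviation, so this profile is a Nash equilibrium.

Yes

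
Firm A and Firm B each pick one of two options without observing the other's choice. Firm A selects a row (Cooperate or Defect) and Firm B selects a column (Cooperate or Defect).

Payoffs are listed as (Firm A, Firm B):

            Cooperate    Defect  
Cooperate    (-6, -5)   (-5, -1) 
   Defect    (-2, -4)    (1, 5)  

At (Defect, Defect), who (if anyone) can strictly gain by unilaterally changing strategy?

Neither

Firm A at (Defect, Defect) earns 1; deviating to Cooperate yields -5 — not better.
Firm B earns 5; deviating to Cooperate yields -4 — not better.
Neither player can strictly improve; the profile is a Nash equilibrium.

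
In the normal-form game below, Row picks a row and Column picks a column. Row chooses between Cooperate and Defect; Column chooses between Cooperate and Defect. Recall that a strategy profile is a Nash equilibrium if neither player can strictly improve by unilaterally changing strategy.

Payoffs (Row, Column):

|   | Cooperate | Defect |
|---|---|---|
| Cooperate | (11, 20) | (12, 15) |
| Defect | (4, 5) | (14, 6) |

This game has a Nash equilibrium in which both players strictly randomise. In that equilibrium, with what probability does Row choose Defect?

5/6

Let r be the probability that Row plays Cooperate. In a completely mixed equilibrium, Column must be indifferent between Cooperate and Defect.
Column's expected payoff from Cooperate is 20r + 5(1−r); from Defect it is 15r + 6(1−r).
Setting these equal: 15r + 5 = 9r + 6, so r = 1/6.
Therefore Row plays Defect with probability 1 − 1/6 = 5/6.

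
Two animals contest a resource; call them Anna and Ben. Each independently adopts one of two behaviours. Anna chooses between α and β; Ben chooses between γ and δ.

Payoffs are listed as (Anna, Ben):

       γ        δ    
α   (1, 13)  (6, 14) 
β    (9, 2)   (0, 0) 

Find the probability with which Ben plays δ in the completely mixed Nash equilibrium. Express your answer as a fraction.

4/7

Let c be the probability that Ben plays γ. In a completely mixed equilibrium, Anna must be indifferent between α and β.
Anna's expected payoff from α is c + 6(1−c); from β it is 9c.
Setting these equal: −5c + 6 = 9c, so c = 3/7.
Therefore Ben plays δ with probability 1 − 3/7 = 4/7.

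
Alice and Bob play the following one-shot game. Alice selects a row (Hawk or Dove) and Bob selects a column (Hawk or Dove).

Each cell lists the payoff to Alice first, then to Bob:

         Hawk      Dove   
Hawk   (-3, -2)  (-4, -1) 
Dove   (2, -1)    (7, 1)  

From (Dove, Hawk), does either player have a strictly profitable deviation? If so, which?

Alice at (Dove, Hawk) earns 2; deviating to Hawk yields -3 — not better.
Bob earns -1; deviating to Dove yields 1 — a strict improvement.
Only Bob has a strictly profitable deviation.

Bob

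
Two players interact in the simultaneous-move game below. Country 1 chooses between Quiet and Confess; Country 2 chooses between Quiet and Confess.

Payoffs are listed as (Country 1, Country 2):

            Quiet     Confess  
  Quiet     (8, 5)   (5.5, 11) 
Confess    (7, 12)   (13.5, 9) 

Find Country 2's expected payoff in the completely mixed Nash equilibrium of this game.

29/3

First find x, the probability Country 1 plays Quiet, from Country 2's indifference between Quiet and Confess: 5x + 12(1−x) = 11x + 9(1−x), giving x = 1/3.
Since Country 2 is indifferent in equilibrium, Country 2's expected payoff equals the payoff from either column against (1/3, 2/3). Using Quiet: 5(1/3) + 12(2/3) = 29/3.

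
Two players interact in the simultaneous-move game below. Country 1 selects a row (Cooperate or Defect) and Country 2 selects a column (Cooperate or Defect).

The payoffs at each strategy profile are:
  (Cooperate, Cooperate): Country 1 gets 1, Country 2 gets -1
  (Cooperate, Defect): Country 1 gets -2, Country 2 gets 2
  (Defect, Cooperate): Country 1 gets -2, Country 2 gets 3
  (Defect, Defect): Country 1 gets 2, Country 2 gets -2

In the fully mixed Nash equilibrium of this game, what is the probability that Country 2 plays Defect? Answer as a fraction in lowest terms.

Let q be the probability that Country 2 plays Cooperate. In a completely mixed equilibrium, Country 1 must be indifferent between Cooperate and Defect.
Country 1's expected payoff from Cooperate is q − 2(1−q); from Defect it is −2q + 2(1−q).
Setting these equal: 3q − 2 = −4q + 2, so q = 4/7.
Therefore Country 2 plays Defect with probability 1 − 4/7 = 3/7.

3/7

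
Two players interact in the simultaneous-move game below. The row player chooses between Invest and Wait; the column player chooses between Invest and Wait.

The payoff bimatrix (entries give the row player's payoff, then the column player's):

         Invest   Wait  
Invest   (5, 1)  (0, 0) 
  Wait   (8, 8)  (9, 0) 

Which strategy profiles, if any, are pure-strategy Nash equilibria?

(Invest, Invest): the row player prefers Wait (8 > 5) — not an equilibrium.
(Invest, Wait): the row player prefers Wait (9 > 0); the column player prefers Invest (1 > 0) — not an equilibrium.
(Wait, Invest): the row player gets 8 ≥ 5 from Invest, and the column player gets 8 ≥ 0 from Wait — Nash equilibrium.
(Wait, Wait): the column player prefers Invest (8 > 0) — not an equilibrium.

(Wait, Invest)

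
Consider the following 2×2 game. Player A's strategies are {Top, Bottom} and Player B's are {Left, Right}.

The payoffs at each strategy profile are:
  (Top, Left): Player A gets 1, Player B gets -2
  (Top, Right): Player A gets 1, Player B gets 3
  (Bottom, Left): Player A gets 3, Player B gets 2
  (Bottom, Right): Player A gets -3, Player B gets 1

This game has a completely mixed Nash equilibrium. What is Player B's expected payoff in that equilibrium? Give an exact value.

First find x, the probability Player A plays Top, from Player B's indifference between Left and Right: −2x + 2(1−x) = 3x + (1−x), giving x = 1/6.
Since Player B is indifferent in equilibrium, Player B's expected payoff equals the payoff from either column against (1/6, 5/6). Using Left: −2(1/6) + 2(5/6) = 4/3.

4/3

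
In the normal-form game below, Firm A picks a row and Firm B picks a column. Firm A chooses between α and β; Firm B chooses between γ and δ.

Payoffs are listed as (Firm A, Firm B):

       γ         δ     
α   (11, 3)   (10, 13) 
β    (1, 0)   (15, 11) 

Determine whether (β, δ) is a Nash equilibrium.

At (β, δ), Firm A earns 15; switching to α would give 10, so Firm A has no profitable deviation.
Firm B earns 11; switching to γ would give 0, so Firm B has no profitable deviation.
Neither player can gain by a unilateral deviation, so this profile is a Nash equilibrium.

Yes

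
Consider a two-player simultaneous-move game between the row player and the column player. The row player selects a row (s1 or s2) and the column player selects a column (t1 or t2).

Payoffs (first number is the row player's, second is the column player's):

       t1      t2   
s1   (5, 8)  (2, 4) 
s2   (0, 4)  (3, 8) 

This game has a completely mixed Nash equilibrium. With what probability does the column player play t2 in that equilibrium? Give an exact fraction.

Let y be the probability that the column player plays t1. In a completely mixed equilibrium, the row player must be indifferent between s1 and s2.
The row player's expected payoff from s1 is 5y + 2(1−y); from s2 it is 3(1−y).
Setting these equal: 3y + 2 = −3y + 3, so y = 1/6.
Therefore the column player plays t2 with probability 1 − 1/6 = 5/6.

5/6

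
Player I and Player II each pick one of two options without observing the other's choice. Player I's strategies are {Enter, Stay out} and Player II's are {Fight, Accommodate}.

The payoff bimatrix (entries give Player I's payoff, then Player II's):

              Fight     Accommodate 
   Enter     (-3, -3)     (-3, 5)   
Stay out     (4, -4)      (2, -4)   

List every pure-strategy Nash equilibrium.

(Stay out, Fight) and (Stay out, Accommodate)

(Enter, Fight): Player I prefers Stay out (4 > -3); Player II prefers Accommodate (5 > -3) — not an equilibrium.
(Enter, Accommodate): Player I prefers Stay out (2 > -3) — not an equilibrium.
(Stay out, Fight): Player I gets 4 ≥ -3 from Enter, and Player II gets -4 ≥ -4 from Accommodate — Nash equilibrium.
(Stay out, Accommodate): Player I gets 2 ≥ -3 from Enter, and Player II gets -4 ≥ -4 from Fight — Nash equilibrium.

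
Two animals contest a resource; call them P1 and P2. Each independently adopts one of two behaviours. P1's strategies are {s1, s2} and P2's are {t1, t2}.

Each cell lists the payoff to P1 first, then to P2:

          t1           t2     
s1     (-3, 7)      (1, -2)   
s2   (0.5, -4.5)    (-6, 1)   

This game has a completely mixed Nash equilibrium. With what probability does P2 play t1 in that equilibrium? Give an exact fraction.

2/3

Let q be the probability that P2 plays t1. In a completely mixed equilibrium, P1 must be indifferent between s1 and s2.
P1's expected payoff from s1 is −3q + (1−q); from s2 it is 0.5q − 6(1−q).
Setting these equal: −4q + 1 = 6.5q − 6, so q = 2/3.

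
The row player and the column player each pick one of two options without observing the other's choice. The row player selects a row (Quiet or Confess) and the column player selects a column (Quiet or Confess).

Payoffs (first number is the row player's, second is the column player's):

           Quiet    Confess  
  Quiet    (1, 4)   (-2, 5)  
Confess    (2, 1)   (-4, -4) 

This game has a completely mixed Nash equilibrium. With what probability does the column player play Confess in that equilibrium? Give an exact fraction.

1/3

Let y be the probability that the column player plays Quiet. In a completely mixed equilibrium, the row player must be indifferent between Quiet and Confess.
The row player's expected payoff from Quiet is y − 2(1−y); from Confess it is 2y − 4(1−y).
Setting these equal: 3y − 2 = 6y − 4, so y = 2/3.
Therefore the column player plays Confess with probability 1 − 2/3 = 1/3.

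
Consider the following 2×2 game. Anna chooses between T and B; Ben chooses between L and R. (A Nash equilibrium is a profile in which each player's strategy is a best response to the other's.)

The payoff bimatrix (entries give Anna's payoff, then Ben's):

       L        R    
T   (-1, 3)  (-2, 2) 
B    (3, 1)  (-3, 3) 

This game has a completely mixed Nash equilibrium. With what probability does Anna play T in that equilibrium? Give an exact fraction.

2/3

Let r be the probability that Anna plays T. In a completely mixed equilibrium, Ben must be indifferent between L and R.
Ben's expected payoff from L is 3r + (1−r); from R it is 2r + 3(1−r).
Setting these equal: 2r + 1 = −r + 3, so r = 2/3.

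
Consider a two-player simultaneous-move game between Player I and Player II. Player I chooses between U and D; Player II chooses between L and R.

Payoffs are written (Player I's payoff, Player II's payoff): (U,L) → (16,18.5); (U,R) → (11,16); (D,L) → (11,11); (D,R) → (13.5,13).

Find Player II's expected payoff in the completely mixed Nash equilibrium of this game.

43/3

First find x, the probability Player I plays U, from Player II's indifference between L and R: 18.5x + 11(1−x) = 16x + 13(1−x), giving x = 4/9.
Since Player II is indifferent in equilibrium, Player II's expected payoff equals the payoff from either column against (4/9, 5/9). Using L: 18.5(4/9) + 11(5/9) = 43/3.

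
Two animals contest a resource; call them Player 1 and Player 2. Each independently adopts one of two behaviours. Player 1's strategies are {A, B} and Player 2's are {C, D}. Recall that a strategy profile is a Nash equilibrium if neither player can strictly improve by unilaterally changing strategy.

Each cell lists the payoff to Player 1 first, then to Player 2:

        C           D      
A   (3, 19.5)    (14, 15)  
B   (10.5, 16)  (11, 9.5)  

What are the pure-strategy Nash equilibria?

(B, C)

(A, C): Player 1 prefers B (10.5 > 3) — not an equilibrium.
(A, D): Player 2 prefers C (19.5 > 15) — not an equilibrium.
(B, C): Player 1 gets 10.5 ≥ 3 from A, and Player 2 gets 16 ≥ 9.5 from D — Nash equilibrium.
(B, D): Player 1 prefers A (14 > 11); Player 2 prefers C (16 > 9.5) — not an equilibrium.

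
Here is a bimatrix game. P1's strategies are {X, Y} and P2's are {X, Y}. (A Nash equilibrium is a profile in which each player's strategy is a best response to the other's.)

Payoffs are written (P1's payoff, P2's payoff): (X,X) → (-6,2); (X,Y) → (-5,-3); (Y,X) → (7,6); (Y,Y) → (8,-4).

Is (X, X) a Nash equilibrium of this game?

No

At (X, X), P1 earns -6; switching to Y would give 7, so P1 would deviate.
P2 earns 2; switching to Y would give -3, so P2 has no profitable deviation.
Since at least one player can profitably deviate, this is not a Nash equilibrium.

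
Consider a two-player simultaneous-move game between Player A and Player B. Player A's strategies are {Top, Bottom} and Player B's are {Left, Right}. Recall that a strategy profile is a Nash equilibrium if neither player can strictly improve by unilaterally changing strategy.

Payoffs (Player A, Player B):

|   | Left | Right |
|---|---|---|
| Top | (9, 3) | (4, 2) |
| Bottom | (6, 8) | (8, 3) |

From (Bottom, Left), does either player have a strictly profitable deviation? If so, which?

Player A

Player A at (Bottom, Left) earns 6; deviating to Top yields 9 — a strict improvement.
Player B earns 8; deviating to Right yields 3 — not better.
Only Player A has a strictly profitable deviation.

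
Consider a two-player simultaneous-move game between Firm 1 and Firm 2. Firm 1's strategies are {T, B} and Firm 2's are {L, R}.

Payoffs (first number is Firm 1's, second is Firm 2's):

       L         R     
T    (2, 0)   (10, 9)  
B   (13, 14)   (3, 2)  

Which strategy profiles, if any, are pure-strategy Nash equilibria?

(T, L): Firm 1 prefers B (13 > 2); Firm 2 prefers R (9 > 0) — not an equilibrium.
(T, R): Firm 1 gets 10 ≥ 3 from B, and Firm 2 gets 9 ≥ 0 from L — Nash equilibrium.
(B, L): Firm 1 gets 13 ≥ 2 from T, and Firm 2 gets 14 ≥ 2 from R — Nash equilibrium.
(B, R): Firm 1 prefers T (10 > 3); Firm 2 prefers L (14 > 2) — not an equilibrium.

(T, R) and (B, L)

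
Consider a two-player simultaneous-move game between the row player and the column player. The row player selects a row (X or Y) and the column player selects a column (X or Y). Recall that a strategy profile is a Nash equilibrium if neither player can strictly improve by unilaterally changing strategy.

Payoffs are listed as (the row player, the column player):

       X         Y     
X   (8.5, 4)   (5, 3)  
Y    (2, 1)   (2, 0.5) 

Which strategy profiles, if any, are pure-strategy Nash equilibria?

(X, X): the row player gets 8.5 ≥ 2 from Y, and the column player gets 4 ≥ 3 from Y — Nash equilibrium.
(X, Y): the column player prefers X (4 > 3) — not an equilibrium.
(Y, X): the row player prefers X (8.5 > 2) — not an equilibrium.
(Y, Y): the row player prefers X (5 > 2); the column player prefers X (1 > 0.5) — not an equilibrium.

(X, X)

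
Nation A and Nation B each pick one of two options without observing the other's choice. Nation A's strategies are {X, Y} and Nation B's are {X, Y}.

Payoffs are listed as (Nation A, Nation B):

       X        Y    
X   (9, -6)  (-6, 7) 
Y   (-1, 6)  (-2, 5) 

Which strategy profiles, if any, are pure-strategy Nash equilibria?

(X, X): Nation B prefers Y (7 > -6) — not an equilibrium.
(X, Y): Nation A prefers Y (-2 > -6) — not an equilibrium.
(Y, X): Nation A prefers X (9 > -1) — not an equilibrium.
(Y, Y): Nation B prefers X (6 > 5) — not an equilibrium.

none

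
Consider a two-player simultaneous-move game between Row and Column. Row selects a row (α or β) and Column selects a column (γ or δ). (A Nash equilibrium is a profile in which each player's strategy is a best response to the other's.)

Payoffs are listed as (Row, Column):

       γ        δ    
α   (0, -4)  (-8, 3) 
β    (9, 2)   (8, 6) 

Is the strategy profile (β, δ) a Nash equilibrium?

Yes

At (β, δ), Row earns 8; switching to α would give -8, so Row has no profitable deviation.
Column earns 6; switching to γ would give 2, so Column has no profitable deviation.
Neither player can gain by a unilateral deviation, so this profile is a Nash equilibrium.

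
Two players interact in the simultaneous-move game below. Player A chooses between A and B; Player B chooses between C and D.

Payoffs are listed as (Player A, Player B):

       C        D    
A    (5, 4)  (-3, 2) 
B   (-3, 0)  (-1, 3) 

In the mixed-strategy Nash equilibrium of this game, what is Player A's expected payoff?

-7/5

First find y, the probability Player B plays C, from Player A's indifference between A and B: 5y − 3(1−y) = −3y − (1−y), giving y = 1/5.
Since Player A is indifferent in equilibrium, Player A's expected payoff equals the payoff from either row against (1/5, 4/5). Using A: 5(1/5) − 3(4/5) = -7/5.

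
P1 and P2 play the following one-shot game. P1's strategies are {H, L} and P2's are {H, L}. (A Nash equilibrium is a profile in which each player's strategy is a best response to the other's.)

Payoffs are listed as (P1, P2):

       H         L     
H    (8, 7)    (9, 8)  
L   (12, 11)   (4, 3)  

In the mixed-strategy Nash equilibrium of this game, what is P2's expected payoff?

67/9

First find x, the probability P1 plays H, from P2's indifference between H and L: 7x + 11(1−x) = 8x + 3(1−x), giving x = 8/9.
Since P2 is indifferent in equilibrium, P2's expected payoff equals the payoff from either column against (8/9, 1/9). Using H: 7(8/9) + 11(1/9) = 67/9.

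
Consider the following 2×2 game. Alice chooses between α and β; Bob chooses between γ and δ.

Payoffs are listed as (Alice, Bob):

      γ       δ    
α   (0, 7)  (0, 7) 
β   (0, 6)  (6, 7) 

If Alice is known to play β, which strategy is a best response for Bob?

Against β, Bob earns 6 from γ and 7 from δ.
So δ is the best response.

δ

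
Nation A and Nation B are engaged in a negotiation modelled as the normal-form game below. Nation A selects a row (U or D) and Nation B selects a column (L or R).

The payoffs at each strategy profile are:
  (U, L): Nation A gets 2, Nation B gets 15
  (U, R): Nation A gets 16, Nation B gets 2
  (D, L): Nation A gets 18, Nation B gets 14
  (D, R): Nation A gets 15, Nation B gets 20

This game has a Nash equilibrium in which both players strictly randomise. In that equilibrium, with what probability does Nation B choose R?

16/17

Let q be the probability that Nation B plays L. In a completely mixed equilibrium, Nation A must be indifferent between U and D.
Nation A's expected payoff from U is 2q + 16(1−q); from D it is 18q + 15(1−q).
Setting these equal: −14q + 16 = 3q + 15, so q = 1/17.
Therefore Nation B plays R with probability 1 − 1/17 = 16/17.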